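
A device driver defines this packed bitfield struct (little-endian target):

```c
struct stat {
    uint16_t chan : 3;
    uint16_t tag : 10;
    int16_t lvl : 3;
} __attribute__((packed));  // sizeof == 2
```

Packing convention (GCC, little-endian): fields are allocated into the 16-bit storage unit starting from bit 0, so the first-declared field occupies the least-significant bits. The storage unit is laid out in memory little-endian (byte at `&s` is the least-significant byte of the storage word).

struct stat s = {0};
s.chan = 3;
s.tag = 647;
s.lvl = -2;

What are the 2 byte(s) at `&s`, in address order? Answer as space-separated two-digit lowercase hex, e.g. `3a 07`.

chan:3 = 3 → 0x3 << 0 → word 0x0003
tag:10 = 647 → 0x287 << 3 → word 0x143b
lvl:3 = -2 → 0x6 << 13 → word 0xd43b
word = 0xd43b → little-endian bytes:
  [0]=0x3b  [1]=0xd4

3b d4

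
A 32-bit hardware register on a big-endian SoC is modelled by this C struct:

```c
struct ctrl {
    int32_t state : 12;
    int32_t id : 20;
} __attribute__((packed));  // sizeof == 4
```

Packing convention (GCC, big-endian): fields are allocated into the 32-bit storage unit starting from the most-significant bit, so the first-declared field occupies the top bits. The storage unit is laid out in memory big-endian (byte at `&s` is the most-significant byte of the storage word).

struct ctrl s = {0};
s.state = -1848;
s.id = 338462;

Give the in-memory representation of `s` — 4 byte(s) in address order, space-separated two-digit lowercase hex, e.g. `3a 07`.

[20+:12] state=-1848 & 0xfff = 0x8c8; word=0x8c800000
[0+:20] id=338462 & 0xfffff = 0x52a1e; word=0x8c852a1e
word = 0x8c852a1e → big-endian bytes:
  [0]=0x8c  [1]=0x85  [2]=0x2a  [3]=0x1e

8c 85 2a 1e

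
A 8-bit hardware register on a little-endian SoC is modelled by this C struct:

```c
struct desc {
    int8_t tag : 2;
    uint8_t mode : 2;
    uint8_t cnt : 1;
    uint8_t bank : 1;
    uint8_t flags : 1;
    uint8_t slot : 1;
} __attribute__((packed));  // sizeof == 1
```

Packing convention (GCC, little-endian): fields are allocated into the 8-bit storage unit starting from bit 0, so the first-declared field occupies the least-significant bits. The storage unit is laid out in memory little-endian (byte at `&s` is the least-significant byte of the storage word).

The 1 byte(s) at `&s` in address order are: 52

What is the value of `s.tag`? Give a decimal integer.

-2

[0]=0x52 (little-endian) → word 0x52
tag:2 @ bit 0 → (0x52>>0)&0x3 = 0x2  ←
mode:2 @ bit 2 → (0x52>>2)&0x3 = 0x0
cnt:1 @ bit 4 → (0x52>>4)&0x1 = 0x1
bank:1 @ bit 5 → (0x52>>5)&0x1 = 0x0
flags:1 @ bit 6 → (0x52>>6)&0x1 = 0x1
slot:1 @ bit 7 → (0x52>>7)&0x1 = 0x0
tag signed 2b, MSB=1: 2 - 4 = -2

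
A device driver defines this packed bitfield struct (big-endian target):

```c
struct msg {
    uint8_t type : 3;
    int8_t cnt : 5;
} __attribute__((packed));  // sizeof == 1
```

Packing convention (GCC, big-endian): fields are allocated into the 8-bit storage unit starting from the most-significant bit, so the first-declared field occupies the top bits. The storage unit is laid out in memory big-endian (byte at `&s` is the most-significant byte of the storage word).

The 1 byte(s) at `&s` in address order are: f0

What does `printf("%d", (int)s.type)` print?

7

[0]=0xf0 (big-endian) → word 0xf0
type:3 @ bit 5 → (0xf0>>5)&0x7 = 0x7  ←
cnt:5 @ bit 0 → (0xf0>>0)&0x1f = 0x10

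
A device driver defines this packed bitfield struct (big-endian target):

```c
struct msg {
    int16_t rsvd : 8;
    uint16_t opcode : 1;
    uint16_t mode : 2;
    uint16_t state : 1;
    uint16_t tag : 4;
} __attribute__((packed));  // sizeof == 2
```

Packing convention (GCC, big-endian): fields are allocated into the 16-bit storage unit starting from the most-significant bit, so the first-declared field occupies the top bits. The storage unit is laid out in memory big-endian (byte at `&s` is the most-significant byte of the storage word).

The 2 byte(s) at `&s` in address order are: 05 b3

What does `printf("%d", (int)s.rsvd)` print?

[0]=0x05 [1]=0xb3 (big-endian) → word 0x05b3
rsvd:8 @ bit 8 → (0x05b3>>8)&0xff = 0x5  ←
opcode:1 @ bit 7 → (0x05b3>>7)&0x1 = 0x1
mode:2 @ bit 5 → (0x05b3>>5)&0x3 = 0x1
state:1 @ bit 4 → (0x05b3>>4)&0x1 = 0x1
tag:4 @ bit 0 → (0x05b3>>0)&0xf = 0x3
rsvd signed 8b, MSB=0: value = 5

5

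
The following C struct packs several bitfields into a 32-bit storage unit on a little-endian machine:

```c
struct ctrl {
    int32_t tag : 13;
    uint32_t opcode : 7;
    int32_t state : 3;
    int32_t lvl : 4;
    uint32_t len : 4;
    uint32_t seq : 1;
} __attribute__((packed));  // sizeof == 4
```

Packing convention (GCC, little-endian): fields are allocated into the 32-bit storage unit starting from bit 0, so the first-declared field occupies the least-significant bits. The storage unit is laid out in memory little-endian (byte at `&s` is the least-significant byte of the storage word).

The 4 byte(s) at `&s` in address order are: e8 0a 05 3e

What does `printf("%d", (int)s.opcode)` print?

[0]=0xe8 [1]=0x0a [2]=0x05 [3]=0x3e (little-endian) → word 0x3e050ae8
tag [0+:13] = (word>>0) & 0x1fff = 2792
opcode [13+:7] = (word>>13) & 0x7f = 40  ←
state [20+:3] = (word>>20) & 0x7 = 0
lvl [23+:4] = (word>>23) & 0xf = 12
len [27+:4] = (word>>27) & 0xf = 7
seq [31+:1] = (word>>31) & 0x1 = 0

40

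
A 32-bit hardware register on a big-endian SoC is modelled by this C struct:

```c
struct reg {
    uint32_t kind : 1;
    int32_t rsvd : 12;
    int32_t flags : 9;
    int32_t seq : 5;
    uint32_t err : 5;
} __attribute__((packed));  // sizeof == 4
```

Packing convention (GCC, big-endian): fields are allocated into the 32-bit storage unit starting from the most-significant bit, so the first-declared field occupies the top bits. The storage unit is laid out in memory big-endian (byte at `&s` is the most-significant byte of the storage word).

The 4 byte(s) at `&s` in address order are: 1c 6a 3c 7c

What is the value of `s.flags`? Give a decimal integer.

143

[0]=0x1c [1]=0x6a [2]=0x3c [3]=0x7c (big-endian) → word 0x1c6a3c7c
kind [31+:1] = (word>>31) & 0x1 = 0
rsvd [19+:12] = (word>>19) & 0xfff = 909
flags [10+:9] = (word>>10) & 0x1ff = 143  ←
seq [5+:5] = (word>>5) & 0x1f = 3
err [0+:5] = (word>>0) & 0x1f = 28
flags signed 9b, MSB=0: value = 143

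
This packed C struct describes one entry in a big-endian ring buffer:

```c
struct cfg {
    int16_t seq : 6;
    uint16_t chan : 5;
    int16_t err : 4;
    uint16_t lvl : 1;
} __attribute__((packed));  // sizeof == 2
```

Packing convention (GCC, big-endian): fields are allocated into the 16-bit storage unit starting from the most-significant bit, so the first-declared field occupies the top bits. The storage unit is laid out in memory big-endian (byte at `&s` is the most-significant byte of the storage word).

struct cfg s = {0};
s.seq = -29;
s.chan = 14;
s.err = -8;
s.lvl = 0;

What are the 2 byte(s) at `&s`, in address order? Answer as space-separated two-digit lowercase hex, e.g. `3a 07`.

seq:6 = -29 → 0x23 << 10 → word 0x8c00
chan:5 = 14 → 0xe << 5 → word 0x8dc0
err:4 = -8 → 0x8 << 1 → word 0x8dd0
lvl:1 = 0 → 0x0 << 0 → word 0x8dd0
word = 0x8dd0 → big-endian bytes:
  [0]=0x8d  [1]=0xd0

8d d0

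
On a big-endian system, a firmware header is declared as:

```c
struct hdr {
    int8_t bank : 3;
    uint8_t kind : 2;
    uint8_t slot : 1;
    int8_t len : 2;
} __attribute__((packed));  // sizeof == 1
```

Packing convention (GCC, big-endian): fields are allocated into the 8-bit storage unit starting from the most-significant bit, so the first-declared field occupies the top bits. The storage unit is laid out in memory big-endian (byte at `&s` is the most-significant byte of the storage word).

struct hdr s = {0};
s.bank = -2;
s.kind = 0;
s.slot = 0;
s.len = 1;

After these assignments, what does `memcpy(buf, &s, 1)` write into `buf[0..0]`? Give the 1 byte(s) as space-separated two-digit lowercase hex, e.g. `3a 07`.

c1

bank:3 = -2 → 0x6 << 5 → word 0xc0
kind:2 = 0 → 0x0 << 3 → word 0xc0
slot:1 = 0 → 0x0 << 2 → word 0xc0
len:2 = 1 → 0x1 << 0 → word 0xc1
word = 0xc1 → big-endian bytes:
  [0]=0xc1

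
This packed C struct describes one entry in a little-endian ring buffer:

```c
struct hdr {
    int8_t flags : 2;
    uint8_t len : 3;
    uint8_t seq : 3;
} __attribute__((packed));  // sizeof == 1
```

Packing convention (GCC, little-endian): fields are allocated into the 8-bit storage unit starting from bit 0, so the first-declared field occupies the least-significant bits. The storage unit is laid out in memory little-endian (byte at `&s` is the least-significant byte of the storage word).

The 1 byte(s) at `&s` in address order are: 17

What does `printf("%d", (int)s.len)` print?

5

[0]=0x17 (little-endian) → word 0x17
flags:2 @ bit 0 → (0x17>>0)&0x3 = 0x3
len:3 @ bit 2 → (0x17>>2)&0x7 = 0x5  ←
seq:3 @ bit 5 → (0x17>>5)&0x7 = 0x0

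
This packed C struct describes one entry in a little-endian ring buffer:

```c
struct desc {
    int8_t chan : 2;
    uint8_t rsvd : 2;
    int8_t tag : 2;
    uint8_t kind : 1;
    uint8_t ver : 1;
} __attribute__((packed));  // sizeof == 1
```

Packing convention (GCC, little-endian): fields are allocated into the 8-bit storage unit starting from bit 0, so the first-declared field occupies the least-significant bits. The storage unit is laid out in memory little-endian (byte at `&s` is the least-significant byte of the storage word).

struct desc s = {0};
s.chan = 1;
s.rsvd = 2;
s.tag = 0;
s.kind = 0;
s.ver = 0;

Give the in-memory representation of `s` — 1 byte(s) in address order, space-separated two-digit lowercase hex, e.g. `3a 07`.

09

[0+:2] chan=1 & 0x3 = 0x1; word=0x01
[2+:2] rsvd=2 & 0x3 = 0x2; word=0x09
[4+:2] tag=0 & 0x3 = 0x0; word=0x09
[6+:1] kind=0 & 0x1 = 0x0; word=0x09
[7+:1] ver=0 & 0x1 = 0x0; word=0x09
word = 0x09 → little-endian bytes:
  [0]=0x09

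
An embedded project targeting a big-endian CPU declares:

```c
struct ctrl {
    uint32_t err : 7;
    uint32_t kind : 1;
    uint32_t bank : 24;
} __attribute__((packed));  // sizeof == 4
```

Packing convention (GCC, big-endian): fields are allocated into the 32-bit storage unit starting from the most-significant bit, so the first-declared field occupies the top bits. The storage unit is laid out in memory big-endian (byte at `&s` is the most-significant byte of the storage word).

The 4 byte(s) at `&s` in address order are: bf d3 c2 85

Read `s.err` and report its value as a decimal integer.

95

[0]=0xbf [1]=0xd3 [2]=0xc2 [3]=0x85 (big-endian) → word 0xbfd3c285
err [25+:7] = (word>>25) & 0x7f = 95  ←
kind [24+:1] = (word>>24) & 0x1 = 1
bank [0+:24] = (word>>0) & 0xffffff = 13877893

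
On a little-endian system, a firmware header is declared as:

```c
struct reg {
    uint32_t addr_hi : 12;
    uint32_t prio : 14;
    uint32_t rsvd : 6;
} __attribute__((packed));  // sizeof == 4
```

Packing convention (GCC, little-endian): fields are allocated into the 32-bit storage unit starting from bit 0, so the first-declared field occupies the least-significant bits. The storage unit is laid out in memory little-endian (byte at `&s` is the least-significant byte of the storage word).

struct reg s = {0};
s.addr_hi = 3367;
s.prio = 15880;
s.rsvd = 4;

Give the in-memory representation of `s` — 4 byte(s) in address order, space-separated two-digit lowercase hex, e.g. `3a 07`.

[0+:12] addr_hi=3367 & 0xfff = 0xd27; word=0x00000d27
[12+:14] prio=15880 & 0x3fff = 0x3e08; word=0x03e08d27
[26+:6] rsvd=4 & 0x3f = 0x4; word=0x13e08d27
word = 0x13e08d27 → little-endian bytes:
  [0]=0x27  [1]=0x8d  [2]=0xe0  [3]=0x13

27 8d e0 13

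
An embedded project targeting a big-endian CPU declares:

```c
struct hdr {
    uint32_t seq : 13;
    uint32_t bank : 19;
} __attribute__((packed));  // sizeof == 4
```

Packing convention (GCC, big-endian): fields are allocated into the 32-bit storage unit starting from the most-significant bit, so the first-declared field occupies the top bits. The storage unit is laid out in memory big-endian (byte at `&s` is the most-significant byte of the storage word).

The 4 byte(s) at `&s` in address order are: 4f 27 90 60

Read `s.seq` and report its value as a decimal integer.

2532

[0]=0x4f [1]=0x27 [2]=0x90 [3]=0x60 (big-endian) → word 0x4f279060
seq [19+:13] = (word>>19) & 0x1fff = 2532  ←
bank [0+:19] = (word>>0) & 0x7ffff = 495712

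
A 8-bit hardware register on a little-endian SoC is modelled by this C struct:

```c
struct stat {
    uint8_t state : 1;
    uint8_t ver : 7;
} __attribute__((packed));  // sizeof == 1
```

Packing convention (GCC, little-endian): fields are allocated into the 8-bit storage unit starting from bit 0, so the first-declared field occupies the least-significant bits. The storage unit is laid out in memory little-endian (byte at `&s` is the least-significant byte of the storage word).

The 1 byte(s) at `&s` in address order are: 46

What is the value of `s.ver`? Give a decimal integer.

[0]=0x46 (little-endian) → word 0x46
state [0+:1] = (word>>0) & 0x1 = 0
ver [1+:7] = (word>>1) & 0x7f = 35  ←

35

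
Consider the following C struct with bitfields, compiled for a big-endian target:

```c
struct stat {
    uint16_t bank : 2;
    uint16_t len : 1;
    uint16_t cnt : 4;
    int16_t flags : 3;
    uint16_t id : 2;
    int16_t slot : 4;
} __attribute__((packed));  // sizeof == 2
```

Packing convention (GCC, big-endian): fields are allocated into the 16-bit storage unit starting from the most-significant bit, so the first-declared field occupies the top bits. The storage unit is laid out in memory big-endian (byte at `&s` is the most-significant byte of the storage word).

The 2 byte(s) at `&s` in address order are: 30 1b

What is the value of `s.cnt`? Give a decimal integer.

[0]=0x30 [1]=0x1b (big-endian) → word 0x301b
bank:2 @ bit 14 → (0x301b>>14)&0x3 = 0x0
len:1 @ bit 13 → (0x301b>>13)&0x1 = 0x1
cnt:4 @ bit 9 → (0x301b>>9)&0xf = 0x8  ←
flags:3 @ bit 6 → (0x301b>>6)&0x7 = 0x0
id:2 @ bit 4 → (0x301b>>4)&0x3 = 0x1
slot:4 @ bit 0 → (0x301b>>0)&0xf = 0xb

8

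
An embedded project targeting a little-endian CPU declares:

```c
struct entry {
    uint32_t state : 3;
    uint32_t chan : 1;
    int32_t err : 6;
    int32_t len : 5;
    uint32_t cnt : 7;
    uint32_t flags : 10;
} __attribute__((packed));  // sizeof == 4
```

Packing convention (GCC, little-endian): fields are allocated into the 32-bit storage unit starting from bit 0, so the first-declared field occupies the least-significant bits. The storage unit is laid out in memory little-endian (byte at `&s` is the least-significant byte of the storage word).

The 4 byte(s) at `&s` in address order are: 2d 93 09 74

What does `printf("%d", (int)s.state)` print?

[0]=0x2d [1]=0x93 [2]=0x09 [3]=0x74 (little-endian) → word 0x7409932d
state [0+:3] = (word>>0) & 0x7 = 5  ←
chan [3+:1] = (word>>3) & 0x1 = 1
err [4+:6] = (word>>4) & 0x3f = 50
len [10+:5] = (word>>10) & 0x1f = 4
cnt [15+:7] = (word>>15) & 0x7f = 19
flags [22+:10] = (word>>22) & 0x3ff = 464

5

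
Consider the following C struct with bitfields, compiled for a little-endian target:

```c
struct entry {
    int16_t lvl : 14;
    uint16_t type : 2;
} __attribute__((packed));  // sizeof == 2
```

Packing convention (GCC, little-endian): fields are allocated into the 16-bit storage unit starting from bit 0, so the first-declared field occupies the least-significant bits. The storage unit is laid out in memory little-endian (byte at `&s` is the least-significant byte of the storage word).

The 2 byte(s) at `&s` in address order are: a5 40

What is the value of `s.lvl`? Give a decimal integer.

165

[0]=0xa5 [1]=0x40 (little-endian) → word 0x40a5
lvl [0+:14] = (word>>0) & 0x3fff = 165  ←
type [14+:2] = (word>>14) & 0x3 = 1
lvl signed 14b, MSB=0: value = 165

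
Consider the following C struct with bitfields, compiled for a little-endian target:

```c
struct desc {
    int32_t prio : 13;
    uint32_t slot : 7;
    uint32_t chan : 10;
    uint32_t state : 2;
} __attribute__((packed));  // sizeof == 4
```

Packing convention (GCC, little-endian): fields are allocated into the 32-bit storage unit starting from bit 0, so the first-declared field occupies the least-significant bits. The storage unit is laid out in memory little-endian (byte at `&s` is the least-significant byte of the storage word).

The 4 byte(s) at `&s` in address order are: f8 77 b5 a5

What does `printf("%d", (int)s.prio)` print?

-2056

[0]=0xf8 [1]=0x77 [2]=0xb5 [3]=0xa5 (little-endian) → word 0xa5b577f8
prio:13 @ bit 0 → (0xa5b577f8>>0)&0x1fff = 0x17f8  ←
slot:7 @ bit 13 → (0xa5b577f8>>13)&0x7f = 0x2b
chan:10 @ bit 20 → (0xa5b577f8>>20)&0x3ff = 0x25b
state:2 @ bit 30 → (0xa5b577f8>>30)&0x3 = 0x2
prio signed 13b, MSB=1: 6136 - 8192 = -2056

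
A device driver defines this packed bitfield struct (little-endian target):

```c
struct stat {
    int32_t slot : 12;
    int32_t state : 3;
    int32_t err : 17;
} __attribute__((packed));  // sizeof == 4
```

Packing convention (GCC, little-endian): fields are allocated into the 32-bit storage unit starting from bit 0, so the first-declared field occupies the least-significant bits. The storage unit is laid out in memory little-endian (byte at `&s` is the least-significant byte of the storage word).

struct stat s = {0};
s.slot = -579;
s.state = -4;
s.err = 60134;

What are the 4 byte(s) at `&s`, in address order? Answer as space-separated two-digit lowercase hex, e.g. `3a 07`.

bd 4d 73 75

[0+:12] slot=-579 & 0xfff = 0xdbd; word=0x00000dbd
[12+:3] state=-4 & 0x7 = 0x4; word=0x00004dbd
[15+:17] err=60134 & 0x1ffff = 0xeae6; word=0x75734dbd
word = 0x75734dbd → little-endian bytes:
  [0]=0xbd  [1]=0x4d  [2]=0x73  [3]=0x75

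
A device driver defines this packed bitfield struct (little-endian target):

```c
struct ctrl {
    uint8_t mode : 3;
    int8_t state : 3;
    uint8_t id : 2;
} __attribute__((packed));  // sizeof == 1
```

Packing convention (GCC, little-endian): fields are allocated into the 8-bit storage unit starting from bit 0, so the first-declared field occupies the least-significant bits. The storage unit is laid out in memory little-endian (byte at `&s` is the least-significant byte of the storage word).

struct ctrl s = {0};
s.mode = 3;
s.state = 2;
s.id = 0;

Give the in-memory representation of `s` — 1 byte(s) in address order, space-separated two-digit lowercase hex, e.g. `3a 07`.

13

mode (3b) val=3 bits=0x3 at bit 0: 0x03
state (3b) val=2 bits=0x2 at bit 3: 0x13
id (2b) val=0 bits=0x0 at bit 6: 0x13
word = 0x13 → little-endian bytes:
  [0]=0x13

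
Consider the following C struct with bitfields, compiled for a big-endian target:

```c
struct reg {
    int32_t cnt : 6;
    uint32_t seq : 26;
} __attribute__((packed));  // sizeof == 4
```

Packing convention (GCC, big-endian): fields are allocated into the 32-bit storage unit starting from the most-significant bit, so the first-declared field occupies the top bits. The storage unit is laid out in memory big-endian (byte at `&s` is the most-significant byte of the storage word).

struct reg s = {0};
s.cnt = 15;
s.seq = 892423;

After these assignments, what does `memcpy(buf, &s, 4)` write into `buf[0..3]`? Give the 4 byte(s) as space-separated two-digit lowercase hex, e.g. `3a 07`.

[26+:6] cnt=15 & 0x3f = 0xf; word=0x3c000000
[0+:26] seq=892423 & 0x3ffffff = 0xd9e07; word=0x3c0d9e07
word = 0x3c0d9e07 → big-endian bytes:
  [0]=0x3c  [1]=0x0d  [2]=0x9e  [3]=0x07

3c 0d 9e 07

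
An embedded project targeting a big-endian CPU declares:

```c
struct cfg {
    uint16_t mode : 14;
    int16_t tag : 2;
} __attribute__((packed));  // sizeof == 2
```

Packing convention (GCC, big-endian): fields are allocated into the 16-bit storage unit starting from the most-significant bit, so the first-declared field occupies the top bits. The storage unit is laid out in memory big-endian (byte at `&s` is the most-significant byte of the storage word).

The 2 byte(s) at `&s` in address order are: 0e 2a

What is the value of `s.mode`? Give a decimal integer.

[0]=0x0e [1]=0x2a (big-endian) → word 0x0e2a
mode:14 @ bit 2 → (0x0e2a>>2)&0x3fff = 0x38a  ←
tag:2 @ bit 0 → (0x0e2a>>0)&0x3 = 0x2

906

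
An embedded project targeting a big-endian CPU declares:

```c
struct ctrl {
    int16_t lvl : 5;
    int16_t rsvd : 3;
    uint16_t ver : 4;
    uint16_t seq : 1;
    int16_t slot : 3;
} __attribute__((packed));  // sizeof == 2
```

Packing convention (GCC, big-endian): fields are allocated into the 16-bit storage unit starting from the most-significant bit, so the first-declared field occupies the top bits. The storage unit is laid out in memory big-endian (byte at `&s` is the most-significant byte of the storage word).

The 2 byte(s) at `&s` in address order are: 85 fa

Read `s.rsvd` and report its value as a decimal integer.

[0]=0x85 [1]=0xfa (big-endian) → word 0x85fa
lvl [11+:5] = (word>>11) & 0x1f = 16
rsvd [8+:3] = (word>>8) & 0x7 = 5  ←
ver [4+:4] = (word>>4) & 0xf = 15
seq [3+:1] = (word>>3) & 0x1 = 1
slot [0+:3] = (word>>0) & 0x7 = 2
rsvd signed 3b, MSB=1: 5 - 8 = -3

-3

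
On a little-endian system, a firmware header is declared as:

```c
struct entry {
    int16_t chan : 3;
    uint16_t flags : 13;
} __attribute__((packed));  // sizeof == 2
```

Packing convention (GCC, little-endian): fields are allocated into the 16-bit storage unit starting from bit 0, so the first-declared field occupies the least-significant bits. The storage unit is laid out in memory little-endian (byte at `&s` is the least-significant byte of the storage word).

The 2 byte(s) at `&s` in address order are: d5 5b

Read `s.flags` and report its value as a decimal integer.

2938

[0]=0xd5 [1]=0x5b (little-endian) → word 0x5bd5
chan:3 @ bit 0 → (0x5bd5>>0)&0x7 = 0x5
flags:13 @ bit 3 → (0x5bd5>>3)&0x1fff = 0xb7a  ←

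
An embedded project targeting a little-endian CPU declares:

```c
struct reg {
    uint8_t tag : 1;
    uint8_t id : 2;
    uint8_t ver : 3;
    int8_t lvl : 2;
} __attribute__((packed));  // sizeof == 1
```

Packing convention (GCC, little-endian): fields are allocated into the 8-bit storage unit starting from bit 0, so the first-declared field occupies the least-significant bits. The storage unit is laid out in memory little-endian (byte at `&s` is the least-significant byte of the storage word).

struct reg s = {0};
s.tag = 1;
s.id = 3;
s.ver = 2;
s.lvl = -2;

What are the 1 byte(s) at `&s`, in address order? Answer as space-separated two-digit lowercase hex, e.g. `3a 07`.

[0+:1] tag=1 & 0x1 = 0x1; word=0x01
[1+:2] id=3 & 0x3 = 0x3; word=0x07
[3+:3] ver=2 & 0x7 = 0x2; word=0x17
[6+:2] lvl=-2 & 0x3 = 0x2; word=0x97
word = 0x97 → little-endian bytes:
  [0]=0x97

97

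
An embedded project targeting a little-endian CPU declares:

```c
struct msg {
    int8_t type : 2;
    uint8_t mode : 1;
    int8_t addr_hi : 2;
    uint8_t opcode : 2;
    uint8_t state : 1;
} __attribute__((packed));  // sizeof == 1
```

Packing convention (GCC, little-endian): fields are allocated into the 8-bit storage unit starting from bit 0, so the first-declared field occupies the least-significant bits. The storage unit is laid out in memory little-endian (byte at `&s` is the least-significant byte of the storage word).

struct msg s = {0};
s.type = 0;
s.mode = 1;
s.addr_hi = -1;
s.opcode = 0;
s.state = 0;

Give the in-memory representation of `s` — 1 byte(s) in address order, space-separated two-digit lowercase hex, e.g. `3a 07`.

type (2b) val=0 bits=0x0 at bit 0: 0x00
mode (1b) val=1 bits=0x1 at bit 2: 0x04
addr_hi (2b) val=-1 bits=0x3 at bit 3: 0x1c
opcode (2b) val=0 bits=0x0 at bit 5: 0x1c
state (1b) val=0 bits=0x0 at bit 7: 0x1c
word = 0x1c → little-endian bytes:
  [0]=0x1c

1c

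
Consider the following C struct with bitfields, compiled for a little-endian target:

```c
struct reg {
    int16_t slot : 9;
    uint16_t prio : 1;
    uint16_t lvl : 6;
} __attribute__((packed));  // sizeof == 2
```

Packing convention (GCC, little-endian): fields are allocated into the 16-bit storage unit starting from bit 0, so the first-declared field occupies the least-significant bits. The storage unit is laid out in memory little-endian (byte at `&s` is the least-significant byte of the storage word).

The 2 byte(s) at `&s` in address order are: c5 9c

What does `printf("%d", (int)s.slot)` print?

197

[0]=0xc5 [1]=0x9c (little-endian) → word 0x9cc5
slot:9 @ bit 0 → (0x9cc5>>0)&0x1ff = 0xc5  ←
prio:1 @ bit 9 → (0x9cc5>>9)&0x1 = 0x0
lvl:6 @ bit 10 → (0x9cc5>>10)&0x3f = 0x27
slot signed 9b, MSB=0: value = 197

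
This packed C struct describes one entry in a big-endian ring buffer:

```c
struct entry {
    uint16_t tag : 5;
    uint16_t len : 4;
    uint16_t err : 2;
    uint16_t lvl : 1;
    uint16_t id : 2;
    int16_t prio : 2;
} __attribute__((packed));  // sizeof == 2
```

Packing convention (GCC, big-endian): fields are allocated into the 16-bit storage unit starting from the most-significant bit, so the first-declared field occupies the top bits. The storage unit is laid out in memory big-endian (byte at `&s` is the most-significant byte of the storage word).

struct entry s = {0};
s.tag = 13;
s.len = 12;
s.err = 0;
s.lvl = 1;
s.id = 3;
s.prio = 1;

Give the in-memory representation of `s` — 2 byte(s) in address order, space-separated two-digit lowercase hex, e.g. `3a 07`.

tag:5 = 13 → 0xd << 11 → word 0x6800
len:4 = 12 → 0xc << 7 → word 0x6e00
err:2 = 0 → 0x0 << 5 → word 0x6e00
lvl:1 = 1 → 0x1 << 4 → word 0x6e10
id:2 = 3 → 0x3 << 2 → word 0x6e1c
prio:2 = 1 → 0x1 << 0 → word 0x6e1d
word = 0x6e1d → big-endian bytes:
  [0]=0x6e  [1]=0x1d

6e 1d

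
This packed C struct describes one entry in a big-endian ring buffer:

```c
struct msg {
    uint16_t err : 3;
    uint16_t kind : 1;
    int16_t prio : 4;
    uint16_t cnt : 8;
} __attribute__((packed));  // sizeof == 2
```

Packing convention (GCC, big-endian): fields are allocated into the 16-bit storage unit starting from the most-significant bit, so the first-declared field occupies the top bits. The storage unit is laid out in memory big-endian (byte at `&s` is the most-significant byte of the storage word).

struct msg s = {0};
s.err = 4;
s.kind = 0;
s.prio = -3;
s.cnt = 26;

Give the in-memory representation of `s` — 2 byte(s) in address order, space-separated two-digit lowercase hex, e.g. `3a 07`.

8d 1a

err (3b) val=4 bits=0x4 at bit 13: 0x8000
kind (1b) val=0 bits=0x0 at bit 12: 0x8000
prio (4b) val=-3 bits=0xd at bit 8: 0x8d00
cnt (8b) val=26 bits=0x1a at bit 0: 0x8d1a
word = 0x8d1a → big-endian bytes:
  [0]=0x8d  [1]=0x1a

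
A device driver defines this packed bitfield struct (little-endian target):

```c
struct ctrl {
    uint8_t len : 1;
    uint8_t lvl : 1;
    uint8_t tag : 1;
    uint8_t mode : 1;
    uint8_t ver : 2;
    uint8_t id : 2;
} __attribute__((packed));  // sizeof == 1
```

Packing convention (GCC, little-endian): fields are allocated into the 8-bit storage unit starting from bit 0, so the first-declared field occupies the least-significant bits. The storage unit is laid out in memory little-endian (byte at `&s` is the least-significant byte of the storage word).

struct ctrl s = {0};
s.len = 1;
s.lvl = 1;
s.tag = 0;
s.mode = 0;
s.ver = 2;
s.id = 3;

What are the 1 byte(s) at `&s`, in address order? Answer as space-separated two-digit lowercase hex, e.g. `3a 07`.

e3

[0+:1] len=1 & 0x1 = 0x1; word=0x01
[1+:1] lvl=1 & 0x1 = 0x1; word=0x03
[2+:1] tag=0 & 0x1 = 0x0; word=0x03
[3+:1] mode=0 & 0x1 = 0x0; word=0x03
[4+:2] ver=2 & 0x3 = 0x2; word=0x23
[6+:2] id=3 & 0x3 = 0x3; word=0xe3
word = 0xe3 → little-endian bytes:
  [0]=0xe3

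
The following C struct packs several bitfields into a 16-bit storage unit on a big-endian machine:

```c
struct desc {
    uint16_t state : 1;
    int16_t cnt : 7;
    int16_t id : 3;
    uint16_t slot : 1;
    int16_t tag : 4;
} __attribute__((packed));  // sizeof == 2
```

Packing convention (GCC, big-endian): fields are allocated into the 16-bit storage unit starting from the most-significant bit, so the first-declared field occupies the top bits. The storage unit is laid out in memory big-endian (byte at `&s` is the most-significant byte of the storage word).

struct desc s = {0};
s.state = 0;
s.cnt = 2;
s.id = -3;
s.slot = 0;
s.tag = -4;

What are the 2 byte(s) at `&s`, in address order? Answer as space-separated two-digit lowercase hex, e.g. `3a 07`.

02 ac

[15+:1] state=0 & 0x1 = 0x0; word=0x0000
[8+:7] cnt=2 & 0x7f = 0x2; word=0x0200
[5+:3] id=-3 & 0x7 = 0x5; word=0x02a0
[4+:1] slot=0 & 0x1 = 0x0; word=0x02a0
[0+:4] tag=-4 & 0xf = 0xc; word=0x02ac
word = 0x02ac → big-endian bytes:
  [0]=0x02  [1]=0xac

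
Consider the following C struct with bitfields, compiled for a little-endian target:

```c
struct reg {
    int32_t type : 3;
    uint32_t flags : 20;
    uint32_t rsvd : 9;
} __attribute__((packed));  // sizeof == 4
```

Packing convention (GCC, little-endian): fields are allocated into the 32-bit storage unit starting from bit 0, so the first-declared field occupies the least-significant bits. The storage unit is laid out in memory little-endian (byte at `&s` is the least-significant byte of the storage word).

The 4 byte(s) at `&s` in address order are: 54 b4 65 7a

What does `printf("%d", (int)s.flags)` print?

833162

[0]=0x54 [1]=0xb4 [2]=0x65 [3]=0x7a (little-endian) → word 0x7a65b454
type [0+:3] = (word>>0) & 0x7 = 4
flags [3+:20] = (word>>3) & 0xfffff = 833162  ←
rsvd [23+:9] = (word>>23) & 0x1ff = 244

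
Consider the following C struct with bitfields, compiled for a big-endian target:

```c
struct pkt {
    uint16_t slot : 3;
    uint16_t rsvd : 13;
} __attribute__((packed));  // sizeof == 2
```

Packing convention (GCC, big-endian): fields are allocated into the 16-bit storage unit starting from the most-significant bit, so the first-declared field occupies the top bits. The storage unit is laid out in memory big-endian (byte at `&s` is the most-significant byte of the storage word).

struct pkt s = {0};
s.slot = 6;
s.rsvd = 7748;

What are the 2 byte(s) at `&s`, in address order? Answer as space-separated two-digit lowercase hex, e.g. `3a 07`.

de 44

slot (3b) val=6 bits=0x6 at bit 13: 0xc000
rsvd (13b) val=7748 bits=0x1e44 at bit 0: 0xde44
word = 0xde44 → big-endian bytes:
  [0]=0xde  [1]=0x44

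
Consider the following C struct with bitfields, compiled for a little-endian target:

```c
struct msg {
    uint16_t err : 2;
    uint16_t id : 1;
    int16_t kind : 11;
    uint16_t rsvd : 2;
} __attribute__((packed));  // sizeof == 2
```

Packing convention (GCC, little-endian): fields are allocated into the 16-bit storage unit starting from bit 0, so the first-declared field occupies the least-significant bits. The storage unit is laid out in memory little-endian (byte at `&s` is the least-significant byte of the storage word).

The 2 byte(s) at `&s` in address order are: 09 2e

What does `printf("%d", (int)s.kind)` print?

[0]=0x09 [1]=0x2e (little-endian) → word 0x2e09
err [0+:2] = (word>>0) & 0x3 = 1
id [2+:1] = (word>>2) & 0x1 = 0
kind [3+:11] = (word>>3) & 0x7ff = 1473  ←
rsvd [14+:2] = (word>>14) & 0x3 = 0
kind signed 11b, MSB=1: 1473 - 2048 = -575

-575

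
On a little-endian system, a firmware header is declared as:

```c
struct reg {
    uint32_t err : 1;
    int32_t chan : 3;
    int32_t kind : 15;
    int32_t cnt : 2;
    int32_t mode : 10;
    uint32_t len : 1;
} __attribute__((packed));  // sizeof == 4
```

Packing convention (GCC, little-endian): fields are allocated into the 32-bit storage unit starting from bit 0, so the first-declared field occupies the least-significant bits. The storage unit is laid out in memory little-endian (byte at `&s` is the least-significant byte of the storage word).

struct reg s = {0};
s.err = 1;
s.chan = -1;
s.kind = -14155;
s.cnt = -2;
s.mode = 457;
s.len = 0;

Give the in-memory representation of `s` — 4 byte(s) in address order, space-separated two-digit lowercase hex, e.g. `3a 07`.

err (1b) val=1 bits=0x1 at bit 0: 0x00000001
chan (3b) val=-1 bits=0x7 at bit 1: 0x0000000f
kind (15b) val=-14155 bits=0x48b5 at bit 4: 0x00048b5f
cnt (2b) val=-2 bits=0x2 at bit 19: 0x00148b5f
mode (10b) val=457 bits=0x1c9 at bit 21: 0x39348b5f
len (1b) val=0 bits=0x0 at bit 31: 0x39348b5f
word = 0x39348b5f → little-endian bytes:
  [0]=0x5f  [1]=0x8b  [2]=0x34  [3]=0x39

5f 8b 34 39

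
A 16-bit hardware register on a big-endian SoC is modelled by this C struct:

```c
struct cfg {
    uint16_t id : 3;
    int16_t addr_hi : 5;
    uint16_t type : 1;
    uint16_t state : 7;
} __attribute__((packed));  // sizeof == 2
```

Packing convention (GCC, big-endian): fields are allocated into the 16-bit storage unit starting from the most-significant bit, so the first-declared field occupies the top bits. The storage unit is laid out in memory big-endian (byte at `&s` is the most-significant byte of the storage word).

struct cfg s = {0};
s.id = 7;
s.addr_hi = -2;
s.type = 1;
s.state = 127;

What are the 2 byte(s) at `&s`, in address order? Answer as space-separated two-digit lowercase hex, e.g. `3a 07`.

fe ff

id:3 = 7 → 0x7 << 13 → word 0xe000
addr_hi:5 = -2 → 0x1e << 8 → word 0xfe00
type:1 = 1 → 0x1 << 7 → word 0xfe80
state:7 = 127 → 0x7f << 0 → word 0xfeff
word = 0xfeff → big-endian bytes:
  [0]=0xfe  [1]=0xff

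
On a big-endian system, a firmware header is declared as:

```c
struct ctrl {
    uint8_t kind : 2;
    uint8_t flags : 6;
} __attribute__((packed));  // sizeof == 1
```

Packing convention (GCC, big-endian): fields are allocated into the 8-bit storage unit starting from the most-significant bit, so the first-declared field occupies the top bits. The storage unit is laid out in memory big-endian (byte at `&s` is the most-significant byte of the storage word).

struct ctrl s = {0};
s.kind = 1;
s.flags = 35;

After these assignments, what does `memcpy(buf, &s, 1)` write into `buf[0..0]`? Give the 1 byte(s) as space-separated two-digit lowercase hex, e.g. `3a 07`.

63

kind (2b) val=1 bits=0x1 at bit 6: 0x40
flags (6b) val=35 bits=0x23 at bit 0: 0x63
word = 0x63 → big-endian bytes:
  [0]=0x63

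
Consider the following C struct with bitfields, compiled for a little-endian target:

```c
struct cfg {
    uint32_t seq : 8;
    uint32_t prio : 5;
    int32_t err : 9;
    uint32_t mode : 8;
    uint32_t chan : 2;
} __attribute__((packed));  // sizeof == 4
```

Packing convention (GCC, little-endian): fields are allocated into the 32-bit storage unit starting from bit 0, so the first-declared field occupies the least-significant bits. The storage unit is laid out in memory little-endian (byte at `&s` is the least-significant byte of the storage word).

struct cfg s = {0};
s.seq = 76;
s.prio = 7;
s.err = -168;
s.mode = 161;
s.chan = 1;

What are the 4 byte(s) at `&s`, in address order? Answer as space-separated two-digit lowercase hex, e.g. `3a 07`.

seq:8 = 76 → 0x4c << 0 → word 0x0000004c
prio:5 = 7 → 0x7 << 8 → word 0x0000074c
err:9 = -168 → 0x158 << 13 → word 0x002b074c
mode:8 = 161 → 0xa1 << 22 → word 0x286b074c
chan:2 = 1 → 0x1 << 30 → word 0x686b074c
word = 0x686b074c → little-endian bytes:
  [0]=0x4c  [1]=0x07  [2]=0x6b  [3]=0x68

4c 07 6b 68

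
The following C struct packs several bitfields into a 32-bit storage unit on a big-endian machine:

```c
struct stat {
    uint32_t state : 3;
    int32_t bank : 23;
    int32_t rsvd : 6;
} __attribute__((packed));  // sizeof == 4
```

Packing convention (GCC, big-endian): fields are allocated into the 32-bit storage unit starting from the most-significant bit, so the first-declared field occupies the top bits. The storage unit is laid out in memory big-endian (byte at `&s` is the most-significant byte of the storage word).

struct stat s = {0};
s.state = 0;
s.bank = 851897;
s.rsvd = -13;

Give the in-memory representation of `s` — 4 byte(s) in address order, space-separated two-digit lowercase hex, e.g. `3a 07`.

state:3 = 0 → 0x0 << 29 → word 0x00000000
bank:23 = 851897 → 0xcffb9 << 6 → word 0x033fee40
rsvd:6 = -13 → 0x33 << 0 → word 0x033fee73
word = 0x033fee73 → big-endian bytes:
  [0]=0x03  [1]=0x3f  [2]=0xee  [3]=0x73

03 3f ee 73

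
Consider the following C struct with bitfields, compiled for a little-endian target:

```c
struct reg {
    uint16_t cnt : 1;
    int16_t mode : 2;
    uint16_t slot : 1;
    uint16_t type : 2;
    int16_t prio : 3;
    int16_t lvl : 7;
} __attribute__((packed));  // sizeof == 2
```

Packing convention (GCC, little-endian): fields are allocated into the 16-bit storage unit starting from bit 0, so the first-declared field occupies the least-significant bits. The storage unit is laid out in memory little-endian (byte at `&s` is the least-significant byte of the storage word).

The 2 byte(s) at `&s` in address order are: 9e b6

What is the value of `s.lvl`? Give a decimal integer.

-37

[0]=0x9e [1]=0xb6 (little-endian) → word 0xb69e
cnt [0+:1] = (word>>0) & 0x1 = 0
mode [1+:2] = (word>>1) & 0x3 = 3
slot [3+:1] = (word>>3) & 0x1 = 1
type [4+:2] = (word>>4) & 0x3 = 1
prio [6+:3] = (word>>6) & 0x7 = 2
lvl [9+:7] = (word>>9) & 0x7f = 91  ←
lvl signed 7b, MSB=1: 91 - 128 = -37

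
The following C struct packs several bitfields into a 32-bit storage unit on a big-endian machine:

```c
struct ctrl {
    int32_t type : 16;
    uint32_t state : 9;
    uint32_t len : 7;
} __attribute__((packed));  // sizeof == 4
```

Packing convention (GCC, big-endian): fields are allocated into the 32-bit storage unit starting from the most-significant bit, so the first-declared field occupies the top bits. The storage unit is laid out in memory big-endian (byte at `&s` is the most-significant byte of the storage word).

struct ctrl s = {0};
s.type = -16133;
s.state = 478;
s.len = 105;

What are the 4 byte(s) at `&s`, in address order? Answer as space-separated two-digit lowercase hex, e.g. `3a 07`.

c0 fb ef 69

type:16 = -16133 → 0xc0fb << 16 → word 0xc0fb0000
state:9 = 478 → 0x1de << 7 → word 0xc0fbef00
len:7 = 105 → 0x69 << 0 → word 0xc0fbef69
word = 0xc0fbef69 → big-endian bytes:
  [0]=0xc0  [1]=0xfb  [2]=0xef  [3]=0x69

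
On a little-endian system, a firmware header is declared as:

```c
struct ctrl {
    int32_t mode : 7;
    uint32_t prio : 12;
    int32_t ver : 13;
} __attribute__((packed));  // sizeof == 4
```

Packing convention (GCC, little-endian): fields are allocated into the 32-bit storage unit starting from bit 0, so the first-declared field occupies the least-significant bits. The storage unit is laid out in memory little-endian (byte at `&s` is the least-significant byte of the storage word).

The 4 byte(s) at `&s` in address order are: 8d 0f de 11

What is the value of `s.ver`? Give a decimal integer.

[0]=0x8d [1]=0x0f [2]=0xde [3]=0x11 (little-endian) → word 0x11de0f8d
mode:7 @ bit 0 → (0x11de0f8d>>0)&0x7f = 0xd
prio:12 @ bit 7 → (0x11de0f8d>>7)&0xfff = 0xc1f
ver:13 @ bit 19 → (0x11de0f8d>>19)&0x1fff = 0x23b  ←
ver signed 13b, MSB=0: value = 571

571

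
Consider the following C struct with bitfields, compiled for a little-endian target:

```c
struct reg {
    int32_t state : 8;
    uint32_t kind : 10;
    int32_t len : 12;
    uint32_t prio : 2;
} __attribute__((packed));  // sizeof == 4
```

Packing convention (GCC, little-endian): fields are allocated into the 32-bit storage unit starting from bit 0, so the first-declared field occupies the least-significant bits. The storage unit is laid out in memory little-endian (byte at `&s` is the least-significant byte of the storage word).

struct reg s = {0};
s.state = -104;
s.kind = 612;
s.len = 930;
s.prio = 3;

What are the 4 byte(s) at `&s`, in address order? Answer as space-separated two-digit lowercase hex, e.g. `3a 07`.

[0+:8] state=-104 & 0xff = 0x98; word=0x00000098
[8+:10] kind=612 & 0x3ff = 0x264; word=0x00026498
[18+:12] len=930 & 0xfff = 0x3a2; word=0x0e8a6498
[30+:2] prio=3 & 0x3 = 0x3; word=0xce8a6498
word = 0xce8a6498 → little-endian bytes:
  [0]=0x98  [1]=0x64  [2]=0x8a  [3]=0xce

98 64 8a ce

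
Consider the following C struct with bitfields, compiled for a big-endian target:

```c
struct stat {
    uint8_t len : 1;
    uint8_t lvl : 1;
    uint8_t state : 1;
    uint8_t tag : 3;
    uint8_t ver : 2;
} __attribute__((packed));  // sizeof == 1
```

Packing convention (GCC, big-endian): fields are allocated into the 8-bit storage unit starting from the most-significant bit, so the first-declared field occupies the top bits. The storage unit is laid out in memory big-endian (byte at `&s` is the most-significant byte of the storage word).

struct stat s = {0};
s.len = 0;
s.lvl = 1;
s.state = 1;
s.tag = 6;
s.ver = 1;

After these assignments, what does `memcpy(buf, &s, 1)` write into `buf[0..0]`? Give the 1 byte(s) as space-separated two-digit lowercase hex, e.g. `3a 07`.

len:1 = 0 → 0x0 << 7 → word 0x00
lvl:1 = 1 → 0x1 << 6 → word 0x40
state:1 = 1 → 0x1 << 5 → word 0x60
tag:3 = 6 → 0x6 << 2 → word 0x78
ver:2 = 1 → 0x1 << 0 → word 0x79
word = 0x79 → big-endian bytes:
  [0]=0x79

79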